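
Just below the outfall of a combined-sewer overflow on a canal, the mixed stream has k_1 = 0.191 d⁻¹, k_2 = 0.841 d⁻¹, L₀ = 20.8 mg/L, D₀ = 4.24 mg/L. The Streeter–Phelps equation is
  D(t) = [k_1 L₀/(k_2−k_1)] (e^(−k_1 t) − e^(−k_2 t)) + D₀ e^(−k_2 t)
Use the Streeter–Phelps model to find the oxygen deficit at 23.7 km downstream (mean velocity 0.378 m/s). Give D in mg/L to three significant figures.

D ≈ 4.30 mg/L

Travel time t = x/v = 23.7 km / (0.378 m/s) = 23700 m / 0.378 m/s = 62700 s = 0.7257 d.
k_1 L₀/(k_2−k_1) = 0.191×20.8/(0.841−0.191) = 3.973/0.6500 = 6.112 mg/L.
e^(−k_1 t) = e^(−0.191×0.7257) = 0.8706; e^(−k_2 t) = e^(−0.841×0.7257) = 0.5432.
D = 6.112 × (0.8706 − 0.5432) + 4.24 × 0.5432 = 2.001 + 2.303 = 4.304 mg/L.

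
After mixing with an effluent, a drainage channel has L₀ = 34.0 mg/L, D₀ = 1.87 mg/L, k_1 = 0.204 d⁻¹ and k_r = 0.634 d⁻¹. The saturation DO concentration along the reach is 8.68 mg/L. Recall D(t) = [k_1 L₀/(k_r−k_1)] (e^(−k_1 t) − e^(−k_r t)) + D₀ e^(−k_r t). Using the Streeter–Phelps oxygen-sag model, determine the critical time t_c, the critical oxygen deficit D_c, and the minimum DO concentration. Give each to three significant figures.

At the critical point dD/dt = 0, so k_1 L₀ e^(−k_1 t) = k_r D. Substituting D(t) from the Streeter–Phelps equation and solving for t gives
t_c = ln[(k_r/k_1)(1 − D₀(k_r−k_1)/(k_1 L₀))] / (k_r−k_1).
Here k_r−k_1 = 0.4300 d⁻¹ and 1 − D₀(k_r−k_1)/(k_1 L₀) = 1 − 1.87×0.4300/(0.204×34.0) = 0.8841, so
t_c = ln(3.108 × 0.8841) / 0.4300 = 1.011 / 0.4300 = 2.350 d.
D_c = (k_1/k_r) L₀ e^(−k_1 t_c) = (0.204/0.634) × 34.0 × e^(−0.204×2.350) = 0.3218 × 34.0 × 0.6191 = 6.773 mg/L.
Minimum DO = C_s − D_c = 8.68 − 6.773 = 1.907 mg/L.

t_c ≈ 2.35 d; D_c ≈ 6.77 mg/L; min DO ≈ 1.91 mg/L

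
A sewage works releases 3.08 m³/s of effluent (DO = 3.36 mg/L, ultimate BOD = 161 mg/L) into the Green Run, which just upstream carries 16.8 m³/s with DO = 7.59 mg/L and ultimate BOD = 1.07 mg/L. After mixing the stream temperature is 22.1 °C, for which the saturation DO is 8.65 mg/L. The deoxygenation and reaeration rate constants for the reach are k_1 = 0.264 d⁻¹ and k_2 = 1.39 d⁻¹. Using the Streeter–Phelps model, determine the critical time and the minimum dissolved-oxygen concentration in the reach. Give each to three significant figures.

t_c ≈ 1.18 d; minimum DO ≈ 5.05 mg/L

Mixed DO = (16.8×7.59 + 3.08×3.36)/(16.8+3.08) = 137.9/19.88 = 6.935 mg/L.
Mixed L₀ = (16.8×1.07 + 3.08×161)/(19.88) = 513.9/19.88 = 25.85 mg/L.
Initial deficit D₀ = C_s − DO₀ = 8.65 − 6.935 = 1.715 mg/L.
t_c = (1/1.126) ln[(1.39/0.264)(1 − 1.715×1.126/(0.264×25.85))] = 0.8881 × ln(3.775) = 1.180 d.
D_c = (0.264/1.39) × 25.85 × e^(−0.264×1.180) = 0.1899 × 25.85 × 0.7324 = 3.595 mg/L.
Minimum DO = 8.65 − 3.595 = 5.055 mg/L.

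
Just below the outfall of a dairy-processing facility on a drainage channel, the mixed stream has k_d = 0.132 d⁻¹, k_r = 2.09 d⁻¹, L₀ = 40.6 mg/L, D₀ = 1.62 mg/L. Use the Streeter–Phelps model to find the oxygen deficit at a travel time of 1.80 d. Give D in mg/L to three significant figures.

D ≈ 2.13 mg/L

k_d L₀/(k_r−k_d) = 0.132×40.6/(2.09−0.132) = 5.359/1.958 = 2.737 mg/L.
e^(−k_d t) = e^(−0.132×1.800) = 0.7885; e^(−k_r t) = e^(−2.09×1.800) = 0.02324.
D = 2.737 × (0.7885 − 0.02324) + 1.62 × 0.02324 = 2.095 + 0.03764 = 2.132 mg/L.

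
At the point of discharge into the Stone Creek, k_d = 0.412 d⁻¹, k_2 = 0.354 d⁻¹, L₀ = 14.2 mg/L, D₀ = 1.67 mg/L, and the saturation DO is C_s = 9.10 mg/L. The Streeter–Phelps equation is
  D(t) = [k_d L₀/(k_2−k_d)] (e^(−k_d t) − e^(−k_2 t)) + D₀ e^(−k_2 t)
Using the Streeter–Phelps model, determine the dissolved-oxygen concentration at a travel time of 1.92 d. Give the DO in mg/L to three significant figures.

DO ≈ 2.87 mg/L

k_d L₀/(k_2−k_d) = 0.412×14.2/(0.354−0.412) = 5.850/-0.05800 = -100.9 mg/L.
e^(−k_d t) = e^(−0.412×1.920) = 0.4534; e^(−k_2 t) = e^(−0.354×1.920) = 0.5068.
D = -100.9 × (0.4534 − 0.5068) + 1.67 × 0.5068 = 5.387 + 0.8463 = 6.233 mg/L.
DO = C_s − D = 9.10 − 6.233 = 2.867 mg/L.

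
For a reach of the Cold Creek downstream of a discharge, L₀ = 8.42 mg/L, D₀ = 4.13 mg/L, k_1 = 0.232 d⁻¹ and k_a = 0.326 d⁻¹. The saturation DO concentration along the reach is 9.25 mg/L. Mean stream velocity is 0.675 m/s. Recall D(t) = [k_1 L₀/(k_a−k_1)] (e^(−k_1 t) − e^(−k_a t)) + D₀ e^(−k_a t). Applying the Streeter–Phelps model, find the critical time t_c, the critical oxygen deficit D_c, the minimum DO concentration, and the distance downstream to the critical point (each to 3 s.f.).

At the critical point dD/dt = 0, so k_1 L₀ e^(−k_1 t) = k_a D. Substituting D(t) from the Streeter–Phelps equation and solving for t gives
t_c = ln[(k_a/k_1)(1 − D₀(k_a−k_1)/(k_1 L₀))] / (k_a−k_1).
Here k_a−k_1 = 0.09400 d⁻¹ and 1 − D₀(k_a−k_1)/(k_1 L₀) = 1 − 4.13×0.09400/(0.232×8.42) = 0.8013, so
t_c = ln(1.405 × 0.8013) / 0.09400 = 0.1186 / 0.09400 = 1.262 d.
L(t_c) = L₀ e^(−k_1 t_c) = 8.42 × 0.7462 = 6.283 mg/L, and at the critical point k_a D_c = k_1 L, so D_c = (0.232/0.326) × 6.283 = 4.472 mg/L.
Minimum DO = C_s − D_c = 9.25 − 4.472 = 4.778 mg/L.
x_c = v t_c = 0.675 m/s × 1.262 d × 86400 s/d = 73580 m ≈ 73.6 km.

t_c ≈ 1.26 d; D_c ≈ 4.47 mg/L; min DO ≈ 4.78 mg/L; x_c ≈ 73.6 km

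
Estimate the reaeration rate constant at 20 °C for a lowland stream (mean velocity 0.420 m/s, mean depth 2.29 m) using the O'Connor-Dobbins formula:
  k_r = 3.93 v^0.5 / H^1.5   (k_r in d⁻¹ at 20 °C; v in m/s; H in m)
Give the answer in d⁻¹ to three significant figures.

k_r ≈ 0.735 d⁻¹

k_r = 3.93 × 0.420^0.5 / 2.29^1.5 = 3.93 × 0.6481 / 3.465 = 0.7350 d⁻¹.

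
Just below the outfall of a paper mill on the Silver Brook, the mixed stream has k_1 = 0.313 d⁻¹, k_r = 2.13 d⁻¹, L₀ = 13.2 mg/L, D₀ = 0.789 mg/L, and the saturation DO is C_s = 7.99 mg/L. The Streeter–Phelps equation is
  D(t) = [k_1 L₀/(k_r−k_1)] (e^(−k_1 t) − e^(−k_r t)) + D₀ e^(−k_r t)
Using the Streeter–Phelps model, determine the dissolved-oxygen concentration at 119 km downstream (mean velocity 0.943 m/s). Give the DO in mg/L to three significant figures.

DO ≈ 6.62 mg/L

Travel time t = x/v = 119 km / (0.943 m/s) = 119000 m / 0.943 m/s = 126200 s = 1.461 d.
k_1 L₀/(k_r−k_1) = 0.313×13.2/(2.13−0.313) = 4.132/1.817 = 2.274 mg/L.
e^(−k_1 t) = e^(−0.313×1.461) = 0.6331; e^(−k_r t) = e^(−2.13×1.461) = 0.04456.
D = 2.274 × (0.6331 − 0.04456) + 0.789 × 0.04456 = 1.338 + 0.03515 = 1.373 mg/L.
DO = C_s − D = 7.99 − 1.373 = 6.617 mg/L.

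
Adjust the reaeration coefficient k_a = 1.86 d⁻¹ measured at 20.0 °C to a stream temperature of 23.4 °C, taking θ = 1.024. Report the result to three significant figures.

k_a(T₂) = k_a(T₁) · θ^(T₂−T₁) = 1.86 × 1.024^(23.4−20.0)
= 1.86 × 1.024^3.40 = 1.86 × 1.084 = 2.016 d⁻¹.

k_a ≈ 2.02 d⁻¹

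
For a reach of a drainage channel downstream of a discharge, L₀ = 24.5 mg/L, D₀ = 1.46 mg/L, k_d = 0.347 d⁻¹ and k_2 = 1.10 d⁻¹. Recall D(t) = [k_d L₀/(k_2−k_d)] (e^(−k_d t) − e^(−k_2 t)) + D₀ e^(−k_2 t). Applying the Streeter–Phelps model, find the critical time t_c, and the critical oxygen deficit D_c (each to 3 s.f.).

t_c ≈ 1.35 d; D_c ≈ 4.84 mg/L

At the critical point dD/dt = 0, so k_d L₀ e^(−k_d t) = k_2 D. Substituting D(t) from the Streeter–Phelps equation and solving for t gives
t_c = ln[(k_2/k_d)(1 − D₀(k_2−k_d)/(k_d L₀))] / (k_2−k_d).
Here k_2−k_d = 0.7530 d⁻¹ and 1 − D₀(k_2−k_d)/(k_d L₀) = 1 − 1.46×0.7530/(0.347×24.5) = 0.8707, so
t_c = ln(3.170 × 0.8707) / 0.7530 = 1.015 / 0.7530 = 1.348 d.
L(t_c) = L₀ e^(−k_d t_c) = 24.5 × 0.6263 = 15.35 mg/L, and at the critical point k_2 D_c = k_d L, so D_c = (0.347/1.10) × 15.35 = 4.841 mg/L.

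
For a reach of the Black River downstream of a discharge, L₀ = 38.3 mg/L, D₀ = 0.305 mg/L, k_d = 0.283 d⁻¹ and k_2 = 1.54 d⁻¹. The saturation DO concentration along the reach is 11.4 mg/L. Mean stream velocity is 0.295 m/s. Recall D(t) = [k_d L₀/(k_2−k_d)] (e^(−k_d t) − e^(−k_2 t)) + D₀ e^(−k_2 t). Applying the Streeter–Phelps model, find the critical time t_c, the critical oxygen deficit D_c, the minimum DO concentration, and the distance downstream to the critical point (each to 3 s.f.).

t_c ≈ 1.32 d; D_c ≈ 4.85 mg/L; min DO ≈ 6.55 mg/L; x_c ≈ 33.6 km

At the critical point dD/dt = 0, so k_d L₀ e^(−k_d t) = k_2 D. Substituting D(t) from the Streeter–Phelps equation and solving for t gives
t_c = ln[(k_2/k_d)(1 − D₀(k_2−k_d)/(k_d L₀))] / (k_2−k_d).
Here k_2−k_d = 1.257 d⁻¹ and 1 − D₀(k_2−k_d)/(k_d L₀) = 1 − 0.305×1.257/(0.283×38.3) = 0.9646, so
t_c = ln(5.442 × 0.9646) / 1.257 = 1.658 / 1.257 = 1.319 d.
L(t_c) = L₀ e^(−k_d t_c) = 38.3 × 0.6885 = 26.37 mg/L, and at the critical point k_2 D_c = k_d L, so D_c = (0.283/1.54) × 26.37 = 4.846 mg/L.
Minimum DO = C_s − D_c = 11.4 − 4.846 = 6.554 mg/L.
x_c = v t_c = 0.295 m/s × 1.319 d × 86400 s/d = 33620 m ≈ 33.6 km.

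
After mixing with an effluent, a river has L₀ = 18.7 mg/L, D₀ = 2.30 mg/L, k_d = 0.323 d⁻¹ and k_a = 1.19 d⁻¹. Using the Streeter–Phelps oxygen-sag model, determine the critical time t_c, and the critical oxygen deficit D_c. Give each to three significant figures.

With k_a/k_d = 3.684 and 1 − D₀(k_a−k_d)/(k_d L₀) = 0.6699,
t_c = ln(3.684 × 0.6699) / (1.19 − 0.323) = ln(2.468) / 0.8670 = 0.9034/0.8670 = 1.042 d.
D_c = (k_d/k_a) L₀ e^(−k_d t_c) = (0.323/1.19) × 18.7 × e^(−0.323×1.042) = 0.2714 × 18.7 × 0.7142 = 3.625 mg/L.

t_c ≈ 1.04 d; D_c ≈ 3.63 mg/L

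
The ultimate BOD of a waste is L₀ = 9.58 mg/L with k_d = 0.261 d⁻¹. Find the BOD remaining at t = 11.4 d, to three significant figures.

L ≈ 0.489 mg/L

L_t = L₀ e^(−k_d t) = 9.58 × e^(−0.261×11.4) = 9.58 × 0.05103 = 0.4888 mg/L.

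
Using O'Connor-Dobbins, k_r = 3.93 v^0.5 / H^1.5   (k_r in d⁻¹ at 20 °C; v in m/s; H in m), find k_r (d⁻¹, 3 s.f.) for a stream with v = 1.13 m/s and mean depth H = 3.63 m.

k_r = 3.93 × 1.13^0.5 / 3.63^1.5 = 3.93 × 1.063 / 6.916 = 0.6040 d⁻¹.

k_r ≈ 0.604 d⁻¹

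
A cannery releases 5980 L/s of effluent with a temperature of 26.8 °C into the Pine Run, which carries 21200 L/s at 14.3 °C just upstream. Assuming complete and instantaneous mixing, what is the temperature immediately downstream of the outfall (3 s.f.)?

Flow-weighted mixing: C = (Q_r C_r + Q_w C_w)/(Q_r + Q_w)
= (21200×14.3 + 5980×26.8)/(21200 + 5980) = 463400/27180 = 17.05 °C.

17.1 °C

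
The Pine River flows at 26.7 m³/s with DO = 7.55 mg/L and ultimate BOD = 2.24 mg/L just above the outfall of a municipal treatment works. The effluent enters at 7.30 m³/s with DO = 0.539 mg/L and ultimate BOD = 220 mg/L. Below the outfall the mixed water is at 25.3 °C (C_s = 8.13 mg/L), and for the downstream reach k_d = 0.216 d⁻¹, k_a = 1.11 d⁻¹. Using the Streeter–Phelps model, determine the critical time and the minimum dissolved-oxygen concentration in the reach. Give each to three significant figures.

t_c ≈ 1.61 d; minimum DO ≈ 1.40 mg/L

Mixed DO = (26.7×7.55 + 7.30×0.539)/(26.7+7.30) = 205.5/34.00 = 6.045 mg/L.
Mixed L₀ = (26.7×2.24 + 7.30×220)/(34.00) = 1666/34.00 = 48.99 mg/L.
Initial deficit D₀ = C_s − DO₀ = 8.13 − 6.045 = 2.085 mg/L.
t_c = (1/0.8940) ln[(1.11/0.216)(1 − 2.085×0.8940/(0.216×48.99))] = 1.119 × ln(4.234) = 1.614 d.
D_c = (0.216/1.11) × 48.99 × e^(−0.216×1.614) = 0.1946 × 48.99 × 0.7056 = 6.728 mg/L.
Minimum DO = 8.13 − 6.728 = 1.402 mg/L.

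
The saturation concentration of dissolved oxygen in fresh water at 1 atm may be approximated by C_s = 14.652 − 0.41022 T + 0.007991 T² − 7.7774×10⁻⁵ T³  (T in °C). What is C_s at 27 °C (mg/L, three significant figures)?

C_s ≈ 7.87 mg/L

C_s = 14.652 − 0.41022×27 + 0.007991×27² − 7.7774×10⁻⁵×27³ = 7.871 mg/L.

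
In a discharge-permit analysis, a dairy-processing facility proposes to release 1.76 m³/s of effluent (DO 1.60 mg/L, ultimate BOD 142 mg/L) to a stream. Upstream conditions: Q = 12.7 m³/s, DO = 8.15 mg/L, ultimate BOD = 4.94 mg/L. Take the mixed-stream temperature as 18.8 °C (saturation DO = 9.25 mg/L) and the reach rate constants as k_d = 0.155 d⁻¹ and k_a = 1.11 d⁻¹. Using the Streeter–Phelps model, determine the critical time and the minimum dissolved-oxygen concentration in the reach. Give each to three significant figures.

t_c ≈ 1.25 d; minimum DO ≈ 6.76 mg/L

Mixed DO = (12.7×8.15 + 1.76×1.60)/(12.7+1.76) = 106.3/14.46 = 7.353 mg/L.
Mixed L₀ = (12.7×4.94 + 1.76×142)/(14.46) = 312.7/14.46 = 21.62 mg/L.
Initial deficit D₀ = C_s − DO₀ = 9.25 − 7.353 = 1.897 mg/L.
t_c = (1/0.9550) ln[(1.11/0.155)(1 − 1.897×0.9550/(0.155×21.62))] = 1.047 × ln(3.290) = 1.247 d.
D_c = (0.155/1.11) × 21.62 × e^(−0.155×1.247) = 0.1396 × 21.62 × 0.8243 = 2.489 mg/L.
Minimum DO = 9.25 − 2.489 = 6.761 mg/L.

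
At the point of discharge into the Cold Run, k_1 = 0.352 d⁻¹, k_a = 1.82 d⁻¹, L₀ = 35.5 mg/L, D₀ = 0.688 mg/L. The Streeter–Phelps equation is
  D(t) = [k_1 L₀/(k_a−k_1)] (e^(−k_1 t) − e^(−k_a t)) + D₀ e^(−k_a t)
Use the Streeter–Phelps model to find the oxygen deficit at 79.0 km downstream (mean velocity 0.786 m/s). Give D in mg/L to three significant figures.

D ≈ 4.71 mg/L

Travel time t = x/v = 79.0 km / (0.786 m/s) = 79000 m / 0.786 m/s = 100500 s = 1.163 d.
k_1 L₀/(k_a−k_1) = 0.352×35.5/(1.82−0.352) = 12.50/1.468 = 8.512 mg/L.
e^(−k_1 t) = e^(−0.352×1.163) = 0.6640; e^(−k_a t) = e^(−1.82×1.163) = 0.1204.
D = 8.512 × (0.6640 − 0.1204) + 0.688 × 0.1204 = 4.627 + 0.08281 = 4.710 mg/L.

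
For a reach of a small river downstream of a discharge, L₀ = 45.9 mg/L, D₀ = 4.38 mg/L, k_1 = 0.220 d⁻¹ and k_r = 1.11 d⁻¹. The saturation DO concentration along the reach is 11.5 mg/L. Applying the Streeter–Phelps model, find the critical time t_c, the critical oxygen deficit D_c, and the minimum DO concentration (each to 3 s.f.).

At the critical point dD/dt = 0, so k_1 L₀ e^(−k_1 t) = k_r D. Substituting D(t) from the Streeter–Phelps equation and solving for t gives
t_c = ln[(k_r/k_1)(1 − D₀(k_r−k_1)/(k_1 L₀))] / (k_r−k_1).
Here k_r−k_1 = 0.8900 d⁻¹ and 1 − D₀(k_r−k_1)/(k_1 L₀) = 1 − 4.38×0.8900/(0.220×45.9) = 0.6140, so
t_c = ln(5.045 × 0.6140) / 0.8900 = 1.131 / 0.8900 = 1.270 d.
L(t_c) = L₀ e^(−k_1 t_c) = 45.9 × 0.7562 = 34.71 mg/L, and at the critical point k_r D_c = k_1 L, so D_c = (0.220/1.11) × 34.71 = 6.879 mg/L.
Minimum DO = C_s − D_c = 11.5 − 6.879 = 4.621 mg/L.

t_c ≈ 1.27 d; D_c ≈ 6.88 mg/L; min DO ≈ 4.62 mg/L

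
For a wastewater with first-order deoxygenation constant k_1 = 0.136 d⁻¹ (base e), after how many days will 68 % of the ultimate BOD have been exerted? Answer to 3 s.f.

t ≈ 8.38 d

y/L₀ = 1 − e^(−k_1 t) = 0.68 ⇒ e^(−k_1 t) = 0.320
t = −ln(0.320) / 0.136 = 1.139 / 0.136 = 8.378 d.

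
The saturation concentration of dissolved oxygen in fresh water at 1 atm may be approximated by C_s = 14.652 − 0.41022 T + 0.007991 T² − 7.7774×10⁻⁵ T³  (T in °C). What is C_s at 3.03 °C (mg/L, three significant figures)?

C_s ≈ 13.5 mg/L

C_s = 14.652 − 0.41022×3.03 + 0.007991×3.03² − 7.7774×10⁻⁵×3.03³ = 13.48 mg/L.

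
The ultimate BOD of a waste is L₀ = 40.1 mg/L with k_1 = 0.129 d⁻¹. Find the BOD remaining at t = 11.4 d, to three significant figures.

L_t = L₀ e^(−k_1 t) = 40.1 × e^(−0.129×11.4) = 40.1 × 0.2298 = 9.214 mg/L.

L ≈ 9.21 mg/L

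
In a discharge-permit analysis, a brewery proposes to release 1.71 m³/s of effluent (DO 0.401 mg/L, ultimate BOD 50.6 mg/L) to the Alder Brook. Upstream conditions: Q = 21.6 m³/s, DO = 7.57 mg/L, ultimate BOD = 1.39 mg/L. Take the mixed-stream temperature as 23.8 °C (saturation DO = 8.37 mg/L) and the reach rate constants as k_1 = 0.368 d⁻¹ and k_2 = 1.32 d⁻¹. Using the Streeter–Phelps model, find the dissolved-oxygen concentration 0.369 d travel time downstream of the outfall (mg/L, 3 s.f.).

DO ≈ 7.06 mg/L

Mixed DO = (21.6×7.57 + 1.71×0.401)/(21.6+1.71) = 164.2/23.31 = 7.044 mg/L.
Mixed L₀ = (21.6×1.39 + 1.71×50.6)/(23.31) = 116.5/23.31 = 5.000 mg/L.
Initial deficit D₀ = C_s − DO₀ = 8.37 − 7.044 = 1.326 mg/L.
D(0.369) = [0.368×5.000/(1.32−0.368)](e^(−0.368×0.369) − e^(−1.32×0.369)) + 1.326 e^(−1.32×0.369)
= 1.933 × (0.8730 − 0.6144) + 1.326 × 0.6144 = 1.314 mg/L.
DO = 8.37 − 1.314 = 7.056 mg/L.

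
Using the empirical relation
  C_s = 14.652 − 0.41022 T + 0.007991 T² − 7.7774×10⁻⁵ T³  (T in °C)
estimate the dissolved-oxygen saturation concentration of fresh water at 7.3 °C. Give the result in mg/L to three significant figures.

C_s ≈ 12.1 mg/L

C_s = 14.652 − 0.41022×7.3 + 0.007991×7.3² − 7.7774×10⁻⁵×7.3³ = 12.05 mg/L.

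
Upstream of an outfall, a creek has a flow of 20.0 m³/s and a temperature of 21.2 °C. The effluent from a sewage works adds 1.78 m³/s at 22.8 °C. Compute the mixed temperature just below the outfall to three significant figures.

Flow-weighted mixing: C = (Q_r C_r + Q_w C_w)/(Q_r + Q_w)
= (20.0×21.2 + 1.78×22.8)/(20.0 + 1.78) = 464.6/21.78 = 21.33 °C.

21.3 °C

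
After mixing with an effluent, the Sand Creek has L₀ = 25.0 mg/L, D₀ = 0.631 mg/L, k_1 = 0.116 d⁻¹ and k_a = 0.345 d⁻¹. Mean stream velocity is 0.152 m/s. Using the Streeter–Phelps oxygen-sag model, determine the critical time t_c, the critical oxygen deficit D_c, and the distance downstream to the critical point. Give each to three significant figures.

With k_a/k_1 = 2.974 and 1 − D₀(k_a−k_1)/(k_1 L₀) = 0.9502,
t_c = ln(2.974 × 0.9502) / (0.345 − 0.116) = ln(2.826) / 0.2290 = 1.039/0.2290 = 4.536 d.
L(t_c) = L₀ e^(−k_1 t_c) = 25.0 × 0.5908 = 14.77 mg/L, and at the critical point k_a D_c = k_1 L, so D_c = (0.116/0.345) × 14.77 = 4.966 mg/L.
x_c = v t_c = 0.152 m/s × 4.536 d × 86400 s/d = 59580 m ≈ 59.6 km.

t_c ≈ 4.54 d; D_c ≈ 4.97 mg/L; x_c ≈ 59.6 km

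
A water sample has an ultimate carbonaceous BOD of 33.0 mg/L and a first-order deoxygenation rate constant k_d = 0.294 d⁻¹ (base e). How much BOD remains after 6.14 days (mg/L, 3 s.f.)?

L_t = L₀ e^(−k_d t) = 33.0 × e^(−0.294×6.14) = 33.0 × 0.1644 = 5.427 mg/L.

L ≈ 5.43 mg/L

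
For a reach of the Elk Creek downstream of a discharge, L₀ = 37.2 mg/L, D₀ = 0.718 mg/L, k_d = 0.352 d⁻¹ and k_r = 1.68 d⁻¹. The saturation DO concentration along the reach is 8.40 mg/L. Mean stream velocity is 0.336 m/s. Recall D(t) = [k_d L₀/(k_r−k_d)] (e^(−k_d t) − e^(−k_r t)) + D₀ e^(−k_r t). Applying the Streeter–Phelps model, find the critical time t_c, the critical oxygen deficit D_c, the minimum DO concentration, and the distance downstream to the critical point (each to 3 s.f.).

At the critical point dD/dt = 0, so k_d L₀ e^(−k_d t) = k_r D. Substituting D(t) from the Streeter–Phelps equation and solving for t gives
t_c = ln[(k_r/k_d)(1 − D₀(k_r−k_d)/(k_d L₀))] / (k_r−k_d).
Here k_r−k_d = 1.328 d⁻¹ and 1 − D₀(k_r−k_d)/(k_d L₀) = 1 − 0.718×1.328/(0.352×37.2) = 0.9272, so
t_c = ln(4.773 × 0.9272) / 1.328 = 1.487 / 1.328 = 1.120 d.
D_c = (k_d/k_r) L₀ e^(−k_d t_c) = (0.352/1.68) × 37.2 × e^(−0.352×1.120) = 0.2095 × 37.2 × 0.6742 = 5.255 mg/L.
Minimum DO = C_s − D_c = 8.40 − 5.255 = 3.145 mg/L.
x_c = v t_c = 0.336 m/s × 1.120 d × 86400 s/d = 32510 m ≈ 32.5 km.

t_c ≈ 1.12 d; D_c ≈ 5.25 mg/L; min DO ≈ 3.15 mg/L; x_c ≈ 32.5 km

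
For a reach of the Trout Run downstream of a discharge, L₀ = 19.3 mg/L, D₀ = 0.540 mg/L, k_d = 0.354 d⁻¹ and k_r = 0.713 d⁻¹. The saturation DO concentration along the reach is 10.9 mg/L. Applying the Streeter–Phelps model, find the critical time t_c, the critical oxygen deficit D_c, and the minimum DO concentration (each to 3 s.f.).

t_c ≈ 1.87 d; D_c ≈ 4.94 mg/L; min DO ≈ 5.96 mg/L

t_c = [1/(k_r−k_d)] ln[(k_r/k_d)(1 − D₀(k_r−k_d)/(k_d L₀))]
= [1/(0.713−0.354)] ln[(0.713/0.354)(1 − 0.540×0.3590/(0.354×19.3))]
= (1/0.3590) ln[2.014 × 0.9716] = 2.786 × ln(1.957) = 2.786 × 0.6714 = 1.870 d.
L(t_c) = L₀ e^(−k_d t_c) = 19.3 × 0.5158 = 9.955 mg/L, and at the critical point k_r D_c = k_d L, so D_c = (0.354/0.713) × 9.955 = 4.943 mg/L.
Minimum DO = C_s − D_c = 10.9 − 4.943 = 5.957 mg/L.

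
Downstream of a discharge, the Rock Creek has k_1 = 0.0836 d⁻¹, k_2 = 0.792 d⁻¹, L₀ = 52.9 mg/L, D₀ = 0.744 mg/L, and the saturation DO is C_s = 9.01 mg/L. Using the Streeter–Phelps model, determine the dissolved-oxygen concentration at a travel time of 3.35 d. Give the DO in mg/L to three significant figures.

k_1 L₀/(k_2−k_1) = 0.0836×52.9/(0.792−0.0836) = 4.422/0.7084 = 6.243 mg/L.
e^(−k_1 t) = e^(−0.0836×3.350) = 0.7557; e^(−k_2 t) = e^(−0.792×3.350) = 0.07043.
D = 6.243 × (0.7557 − 0.07043) + 0.744 × 0.07043 = 4.278 + 0.05240 = 4.331 mg/L.
DO = C_s − D = 9.01 − 4.331 = 4.679 mg/L.

DO ≈ 4.68 mg/L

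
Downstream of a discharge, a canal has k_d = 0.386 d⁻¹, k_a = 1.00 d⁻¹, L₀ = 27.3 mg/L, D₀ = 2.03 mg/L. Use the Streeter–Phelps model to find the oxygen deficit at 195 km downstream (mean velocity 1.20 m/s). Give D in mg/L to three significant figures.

Travel time t = x/v = 195 km / (1.20 m/s) = 195000 m / 1.20 m/s = 162500 s = 1.881 d.
k_d L₀/(k_a−k_d) = 0.386×27.3/(1.00−0.386) = 10.54/0.6140 = 17.16 mg/L.
e^(−k_d t) = e^(−0.386×1.881) = 0.4838; e^(−k_a t) = e^(−1.00×1.881) = 0.1525.
D = 17.16 × (0.4838 − 0.1525) + 2.03 × 0.1525 = 5.687 + 0.3095 = 5.997 mg/L.

D ≈ 6.00 mg/L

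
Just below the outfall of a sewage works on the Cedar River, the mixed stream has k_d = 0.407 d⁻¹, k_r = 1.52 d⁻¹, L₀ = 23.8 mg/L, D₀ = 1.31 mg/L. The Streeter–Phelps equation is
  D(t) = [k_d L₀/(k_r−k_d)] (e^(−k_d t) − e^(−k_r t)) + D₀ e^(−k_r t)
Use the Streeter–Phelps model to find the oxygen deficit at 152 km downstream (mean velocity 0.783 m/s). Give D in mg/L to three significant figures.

Travel time t = x/v = 152 km / (0.783 m/s) = 152000 m / 0.783 m/s = 194100 s = 2.247 d.
k_d L₀/(k_r−k_d) = 0.407×23.8/(1.52−0.407) = 9.687/1.113 = 8.703 mg/L.
e^(−k_d t) = e^(−0.407×2.247) = 0.4007; e^(−k_r t) = e^(−1.52×2.247) = 0.03287.
D = 8.703 × (0.4007 − 0.03287) + 1.31 × 0.03287 = 3.202 + 0.04306 = 3.245 mg/L.

D ≈ 3.24 mg/L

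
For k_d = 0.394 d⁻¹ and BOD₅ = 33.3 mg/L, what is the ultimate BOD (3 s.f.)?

BOD₅ = L₀(1 − e^(−5k_d)) ⇒ L₀ = BOD₅ / (1 − e^(−5×0.394))
= 33.3 / (1 − 0.1395) = 33.3 / 0.8605 = 38.70 mg/L.

L₀ ≈ 38.7 mg/L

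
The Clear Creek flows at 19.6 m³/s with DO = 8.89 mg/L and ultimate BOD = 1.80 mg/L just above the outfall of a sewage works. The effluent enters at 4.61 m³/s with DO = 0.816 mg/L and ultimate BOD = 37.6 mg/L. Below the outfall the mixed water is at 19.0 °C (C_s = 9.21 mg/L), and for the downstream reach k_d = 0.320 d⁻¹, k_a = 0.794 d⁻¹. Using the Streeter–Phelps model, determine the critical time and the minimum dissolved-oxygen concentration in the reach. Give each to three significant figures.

Mixed DO = (19.6×8.89 + 4.61×0.816)/(19.6+4.61) = 178.0/24.21 = 7.353 mg/L.
Mixed L₀ = (19.6×1.80 + 4.61×37.6)/(24.21) = 208.6/24.21 = 8.617 mg/L.
Initial deficit D₀ = C_s − DO₀ = 9.21 − 7.353 = 1.857 mg/L.
t_c = (1/0.4740) ln[(0.794/0.320)(1 − 1.857×0.4740/(0.320×8.617))] = 2.110 × ln(1.689) = 1.106 d.
D_c = (0.320/0.794) × 8.617 × e^(−0.320×1.106) = 0.4030 × 8.617 × 0.7020 = 2.438 mg/L.
Minimum DO = 9.21 − 2.438 = 6.772 mg/L.

t_c ≈ 1.11 d; minimum DO ≈ 6.77 mg/L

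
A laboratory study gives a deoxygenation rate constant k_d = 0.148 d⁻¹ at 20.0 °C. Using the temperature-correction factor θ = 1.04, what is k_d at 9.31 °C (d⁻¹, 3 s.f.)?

k_d(T₂) = k_d(T₁) · θ^(T₂−T₁) = 0.148 × 1.04^(9.31−20.0)
= 0.148 × 1.04^-10.7 = 0.148 × 0.6575 = 0.09731 d⁻¹.

k_d ≈ 0.0973 d⁻¹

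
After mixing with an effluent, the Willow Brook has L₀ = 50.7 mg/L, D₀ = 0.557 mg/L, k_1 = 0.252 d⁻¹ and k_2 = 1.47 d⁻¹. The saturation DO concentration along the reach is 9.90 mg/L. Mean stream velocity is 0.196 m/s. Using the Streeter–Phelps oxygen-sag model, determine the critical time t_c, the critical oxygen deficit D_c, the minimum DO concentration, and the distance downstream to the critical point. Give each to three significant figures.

t_c ≈ 1.40 d; D_c ≈ 6.10 mg/L; min DO ≈ 3.80 mg/L; x_c ≈ 23.8 km

At the critical point dD/dt = 0, so k_1 L₀ e^(−k_1 t) = k_2 D. Substituting D(t) from the Streeter–Phelps equation and solving for t gives
t_c = ln[(k_2/k_1)(1 − D₀(k_2−k_1)/(k_1 L₀))] / (k_2−k_1).
Here k_2−k_1 = 1.218 d⁻¹ and 1 − D₀(k_2−k_1)/(k_1 L₀) = 1 − 0.557×1.218/(0.252×50.7) = 0.9469, so
t_c = ln(5.833 × 0.9469) / 1.218 = 1.709 / 1.218 = 1.403 d.
D_c = (k_1/k_2) L₀ e^(−k_1 t_c) = (0.252/1.47) × 50.7 × e^(−0.252×1.403) = 0.1714 × 50.7 × 0.7022 = 6.103 mg/L.
Minimum DO = C_s − D_c = 9.90 − 6.103 = 3.797 mg/L.
x_c = v t_c = 0.196 m/s × 1.403 d × 86400 s/d = 23760 m ≈ 23.8 km.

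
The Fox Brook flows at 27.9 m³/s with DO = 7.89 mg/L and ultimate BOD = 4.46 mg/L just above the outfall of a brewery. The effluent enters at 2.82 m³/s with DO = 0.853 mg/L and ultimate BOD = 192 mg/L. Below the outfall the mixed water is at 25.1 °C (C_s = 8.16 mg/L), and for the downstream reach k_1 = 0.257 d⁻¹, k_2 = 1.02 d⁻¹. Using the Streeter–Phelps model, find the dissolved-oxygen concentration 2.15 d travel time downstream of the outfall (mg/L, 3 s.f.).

Mixed DO = (27.9×7.89 + 2.82×0.853)/(27.9+2.82) = 222.5/30.72 = 7.244 mg/L.
Mixed L₀ = (27.9×4.46 + 2.82×192)/(30.72) = 665.9/30.72 = 21.68 mg/L.
Initial deficit D₀ = C_s − DO₀ = 8.16 − 7.244 = 0.9160 mg/L.
D(2.15) = [0.257×21.68/(1.02−0.257)](e^(−0.257×2.15) − e^(−1.02×2.15)) + 0.9160 e^(−1.02×2.15)
= 7.301 × (0.5755 − 0.1116) + 0.9160 × 0.1116 = 3.489 mg/L.
DO = 8.16 − 3.489 = 4.671 mg/L.

DO ≈ 4.67 mg/L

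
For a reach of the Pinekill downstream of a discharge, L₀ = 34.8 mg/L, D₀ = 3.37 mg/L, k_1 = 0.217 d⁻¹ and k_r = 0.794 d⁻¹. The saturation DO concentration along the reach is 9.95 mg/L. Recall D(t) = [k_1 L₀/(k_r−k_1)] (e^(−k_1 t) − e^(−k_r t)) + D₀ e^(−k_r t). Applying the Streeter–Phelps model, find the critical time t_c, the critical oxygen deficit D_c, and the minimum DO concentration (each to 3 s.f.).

t_c ≈ 1.73 d; D_c ≈ 6.53 mg/L; min DO ≈ 3.42 mg/L

t_c = [1/(k_r−k_1)] ln[(k_r/k_1)(1 − D₀(k_r−k_1)/(k_1 L₀))]
= [1/(0.794−0.217)] ln[(0.794/0.217)(1 − 3.37×0.5770/(0.217×34.8))]
= (1/0.5770) ln[3.659 × 0.7425] = 1.733 × ln(2.717) = 1.733 × 0.9995 = 1.732 d.
D_c = (k_1/k_r) L₀ e^(−k_1 t_c) = (0.217/0.794) × 34.8 × e^(−0.217×1.732) = 0.2733 × 34.8 × 0.6867 = 6.531 mg/L.
Minimum DO = C_s − D_c = 9.95 − 6.531 = 3.419 mg/L.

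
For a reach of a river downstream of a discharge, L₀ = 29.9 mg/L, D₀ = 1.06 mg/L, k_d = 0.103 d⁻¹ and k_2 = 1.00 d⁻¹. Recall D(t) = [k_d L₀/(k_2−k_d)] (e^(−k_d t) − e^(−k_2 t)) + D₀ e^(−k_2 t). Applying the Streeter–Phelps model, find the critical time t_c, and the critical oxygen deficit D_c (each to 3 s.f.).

With k_2/k_d = 9.709 and 1 − D₀(k_2−k_d)/(k_d L₀) = 0.6913,
t_c = ln(9.709 × 0.6913) / (1.00 − 0.103) = ln(6.711) / 0.8970 = 1.904/0.8970 = 2.122 d.
L(t_c) = L₀ e^(−k_d t_c) = 29.9 × 0.8036 = 24.03 mg/L, and at the critical point k_2 D_c = k_d L, so D_c = (0.103/1.00) × 24.03 = 2.475 mg/L.

t_c ≈ 2.12 d; D_c ≈ 2.47 mg/L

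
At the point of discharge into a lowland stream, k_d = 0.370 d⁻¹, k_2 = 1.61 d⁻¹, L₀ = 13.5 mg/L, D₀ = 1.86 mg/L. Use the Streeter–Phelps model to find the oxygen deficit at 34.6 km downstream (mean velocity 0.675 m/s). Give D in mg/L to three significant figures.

D ≈ 2.40 mg/L

Travel time t = x/v = 34.6 km / (0.675 m/s) = 34600 m / 0.675 m/s = 51260 s = 0.5933 d.
k_d L₀/(k_2−k_d) = 0.370×13.5/(1.61−0.370) = 4.995/1.240 = 4.028 mg/L.
e^(−k_d t) = e^(−0.370×0.5933) = 0.8029; e^(−k_2 t) = e^(−1.61×0.5933) = 0.3847.
D = 4.028 × (0.8029 − 0.3847) + 1.86 × 0.3847 = 1.684 + 0.7156 = 2.400 mg/L.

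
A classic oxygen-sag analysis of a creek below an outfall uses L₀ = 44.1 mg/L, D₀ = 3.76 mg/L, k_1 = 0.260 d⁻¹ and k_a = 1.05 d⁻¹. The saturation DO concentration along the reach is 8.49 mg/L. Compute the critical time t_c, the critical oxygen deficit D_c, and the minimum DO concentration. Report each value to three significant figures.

t_c ≈ 1.39 d; D_c ≈ 7.61 mg/L; min DO ≈ 0.877 mg/L

At the critical point dD/dt = 0, so k_1 L₀ e^(−k_1 t) = k_a D. Substituting D(t) from the Streeter–Phelps equation and solving for t gives
t_c = ln[(k_a/k_1)(1 − D₀(k_a−k_1)/(k_1 L₀))] / (k_a−k_1).
Here k_a−k_1 = 0.7900 d⁻¹ and 1 − D₀(k_a−k_1)/(k_1 L₀) = 1 − 3.76×0.7900/(0.260×44.1) = 0.7409, so
t_c = ln(4.038 × 0.7409) / 0.7900 = 1.096 / 0.7900 = 1.387 d.
D_c = (k_1/k_a) L₀ e^(−k_1 t_c) = (0.260/1.05) × 44.1 × e^(−0.260×1.387) = 0.2476 × 44.1 × 0.6972 = 7.613 mg/L.
Minimum DO = C_s − D_c = 8.49 − 7.613 = 0.8768 mg/L.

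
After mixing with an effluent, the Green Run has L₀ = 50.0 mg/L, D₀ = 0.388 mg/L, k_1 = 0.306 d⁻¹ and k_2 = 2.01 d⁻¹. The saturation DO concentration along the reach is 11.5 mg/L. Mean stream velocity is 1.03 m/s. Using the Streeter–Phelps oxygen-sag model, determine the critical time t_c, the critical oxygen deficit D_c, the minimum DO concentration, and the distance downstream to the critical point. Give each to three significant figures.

t_c = [1/(k_2−k_1)] ln[(k_2/k_1)(1 − D₀(k_2−k_1)/(k_1 L₀))]
= [1/(2.01−0.306)] ln[(2.01/0.306)(1 − 0.388×1.704/(0.306×50.0))]
= (1/1.704) ln[6.569 × 0.9568] = 0.5869 × ln(6.285) = 0.5869 × 1.838 = 1.079 d.
L(t_c) = L₀ e^(−k_1 t_c) = 50.0 × 0.7189 = 35.94 mg/L, and at the critical point k_2 D_c = k_1 L, so D_c = (0.306/2.01) × 35.94 = 5.472 mg/L.
Minimum DO = C_s − D_c = 11.5 − 5.472 = 6.028 mg/L.
x_c = v t_c = 1.03 m/s × 1.079 d × 86400 s/d = 96000 m ≈ 96.0 km.

t_c ≈ 1.08 d; D_c ≈ 5.47 mg/L; min DO ≈ 6.03 mg/L; x_c ≈ 96.0 km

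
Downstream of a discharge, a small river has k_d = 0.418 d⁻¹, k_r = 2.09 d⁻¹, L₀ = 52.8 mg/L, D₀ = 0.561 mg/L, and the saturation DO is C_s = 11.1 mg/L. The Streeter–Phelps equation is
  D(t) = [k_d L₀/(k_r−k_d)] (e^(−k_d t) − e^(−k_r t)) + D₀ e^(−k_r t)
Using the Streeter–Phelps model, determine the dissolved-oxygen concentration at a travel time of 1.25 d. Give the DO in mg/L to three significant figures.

DO ≈ 4.20 mg/L

k_d L₀/(k_r−k_d) = 0.418×52.8/(2.09−0.418) = 22.07/1.672 = 13.20 mg/L.
e^(−k_d t) = e^(−0.418×1.250) = 0.5930; e^(−k_r t) = e^(−2.09×1.250) = 0.07335.
D = 13.20 × (0.5930 − 0.07335) + 0.561 × 0.07335 = 6.860 + 0.04115 = 6.901 mg/L.
DO = C_s − D = 11.1 − 6.901 = 4.199 mg/L.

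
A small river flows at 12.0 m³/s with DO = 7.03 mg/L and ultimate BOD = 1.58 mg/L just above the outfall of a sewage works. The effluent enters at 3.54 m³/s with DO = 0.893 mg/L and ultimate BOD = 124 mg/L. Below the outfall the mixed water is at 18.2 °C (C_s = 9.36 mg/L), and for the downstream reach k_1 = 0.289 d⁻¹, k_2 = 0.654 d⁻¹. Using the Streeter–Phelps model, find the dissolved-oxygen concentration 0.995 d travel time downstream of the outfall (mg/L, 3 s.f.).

DO ≈ 2.09 mg/L

Mixed DO = (12.0×7.03 + 3.54×0.893)/(12.0+3.54) = 87.52/15.54 = 5.632 mg/L.
Mixed L₀ = (12.0×1.58 + 3.54×124)/(15.54) = 457.9/15.54 = 29.47 mg/L.
Initial deficit D₀ = C_s − DO₀ = 9.36 − 5.632 = 3.728 mg/L.
D(0.995) = [0.289×29.47/(0.654−0.289)](e^(−0.289×0.995) − e^(−0.654×0.995)) + 3.728 e^(−0.654×0.995)
= 23.33 × (0.7501 − 0.5217) + 3.728 × 0.5217 = 7.274 mg/L.
DO = 9.36 − 7.274 = 2.086 mg/L.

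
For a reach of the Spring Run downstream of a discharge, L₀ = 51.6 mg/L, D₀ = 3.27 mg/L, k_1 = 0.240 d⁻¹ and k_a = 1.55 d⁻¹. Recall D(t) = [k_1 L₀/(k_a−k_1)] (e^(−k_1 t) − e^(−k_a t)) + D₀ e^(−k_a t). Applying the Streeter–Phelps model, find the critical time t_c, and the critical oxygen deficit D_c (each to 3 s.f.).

t_c ≈ 1.10 d; D_c ≈ 6.14 mg/L

With k_a/k_1 = 6.458 and 1 − D₀(k_a−k_1)/(k_1 L₀) = 0.6541,
t_c = ln(6.458 × 0.6541) / (1.55 − 0.240) = ln(4.224) / 1.310 = 1.441/1.310 = 1.100 d.
D_c = (k_1/k_a) L₀ e^(−k_1 t_c) = (0.240/1.55) × 51.6 × e^(−0.240×1.100) = 0.1548 × 51.6 × 0.7680 = 6.136 mg/L.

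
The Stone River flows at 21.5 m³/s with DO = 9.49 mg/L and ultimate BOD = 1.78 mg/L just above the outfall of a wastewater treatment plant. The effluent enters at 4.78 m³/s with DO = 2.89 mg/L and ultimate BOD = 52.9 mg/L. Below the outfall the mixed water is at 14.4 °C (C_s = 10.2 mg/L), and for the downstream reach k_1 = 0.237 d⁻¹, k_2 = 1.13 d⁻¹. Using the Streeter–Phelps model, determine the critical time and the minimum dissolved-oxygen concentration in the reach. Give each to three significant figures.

t_c ≈ 0.574 d; minimum DO ≈ 8.17 mg/L

Mixed DO = (21.5×9.49 + 4.78×2.89)/(21.5+4.78) = 217.8/26.28 = 8.290 mg/L.
Mixed L₀ = (21.5×1.78 + 4.78×52.9)/(26.28) = 291.1/26.28 = 11.08 mg/L.
Initial deficit D₀ = C_s − DO₀ = 10.2 − 8.290 = 1.910 mg/L.
t_c = (1/0.8930) ln[(1.13/0.237)(1 − 1.910×0.8930/(0.237×11.08))] = 1.120 × ln(1.670) = 0.5741 d.
D_c = (0.237/1.13) × 11.08 × e^(−0.237×0.5741) = 0.2097 × 11.08 × 0.8728 = 2.028 mg/L.
Minimum DO = 10.2 − 2.028 = 8.172 mg/L.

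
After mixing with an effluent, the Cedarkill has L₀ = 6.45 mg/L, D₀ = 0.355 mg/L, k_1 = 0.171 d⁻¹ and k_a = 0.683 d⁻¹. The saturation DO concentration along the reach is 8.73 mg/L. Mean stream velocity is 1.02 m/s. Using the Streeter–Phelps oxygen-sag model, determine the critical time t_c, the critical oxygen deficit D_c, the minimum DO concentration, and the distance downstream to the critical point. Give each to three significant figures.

t_c = [1/(k_a−k_1)] ln[(k_a/k_1)(1 − D₀(k_a−k_1)/(k_1 L₀))]
= [1/(0.683−0.171)] ln[(0.683/0.171)(1 − 0.355×0.5120/(0.171×6.45))]
= (1/0.5120) ln[3.994 × 0.8352] = 1.953 × ln(3.336) = 1.953 × 1.205 = 2.353 d.
L(t_c) = L₀ e^(−k_1 t_c) = 6.45 × 0.6687 = 4.313 mg/L, and at the critical point k_a D_c = k_1 L, so D_c = (0.171/0.683) × 4.313 = 1.080 mg/L.
Minimum DO = C_s − D_c = 8.73 − 1.080 = 7.650 mg/L.
x_c = v t_c = 1.02 m/s × 2.353 d × 86400 s/d = 207400 m ≈ 207 km.

t_c ≈ 2.35 d; D_c ≈ 1.08 mg/L; min DO ≈ 7.65 mg/L; x_c ≈ 207 km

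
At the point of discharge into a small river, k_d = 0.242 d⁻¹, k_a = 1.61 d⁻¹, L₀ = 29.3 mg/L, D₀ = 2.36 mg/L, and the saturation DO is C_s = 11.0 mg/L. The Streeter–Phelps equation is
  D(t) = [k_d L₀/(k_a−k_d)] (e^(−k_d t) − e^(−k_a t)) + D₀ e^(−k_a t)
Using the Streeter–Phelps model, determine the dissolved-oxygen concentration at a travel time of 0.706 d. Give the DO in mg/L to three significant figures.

k_d L₀/(k_a−k_d) = 0.242×29.3/(1.61−0.242) = 7.091/1.368 = 5.183 mg/L.
e^(−k_d t) = e^(−0.242×0.7060) = 0.8429; e^(−k_a t) = e^(−1.61×0.7060) = 0.3209.
D = 5.183 × (0.8429 − 0.3209) + 2.36 × 0.3209 = 2.706 + 0.7573 = 3.463 mg/L.
DO = C_s − D = 11.0 − 3.463 = 7.537 mg/L.

DO ≈ 7.54 mg/L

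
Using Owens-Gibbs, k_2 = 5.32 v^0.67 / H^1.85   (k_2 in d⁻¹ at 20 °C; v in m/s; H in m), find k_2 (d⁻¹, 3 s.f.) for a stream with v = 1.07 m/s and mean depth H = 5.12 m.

k_2 = 5.32 × 1.07^0.67 / 5.12^1.85 = 5.32 × 1.046 / 20.52 = 0.2713 d⁻¹.

k_2 ≈ 0.271 d⁻¹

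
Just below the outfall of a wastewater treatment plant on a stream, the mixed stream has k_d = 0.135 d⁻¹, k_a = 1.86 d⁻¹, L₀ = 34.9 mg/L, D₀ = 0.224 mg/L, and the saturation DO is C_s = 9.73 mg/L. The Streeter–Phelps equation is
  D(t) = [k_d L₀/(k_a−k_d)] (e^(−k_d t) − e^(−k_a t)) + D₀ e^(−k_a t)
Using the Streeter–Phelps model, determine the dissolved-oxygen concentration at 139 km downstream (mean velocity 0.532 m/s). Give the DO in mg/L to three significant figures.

Travel time t = x/v = 139 km / (0.532 m/s) = 139000 m / 0.532 m/s = 261300 s = 3.024 d.
k_d L₀/(k_a−k_d) = 0.135×34.9/(1.86−0.135) = 4.712/1.725 = 2.731 mg/L.
e^(−k_d t) = e^(−0.135×3.024) = 0.6648; e^(−k_a t) = e^(−1.86×3.024) = 0.003608.
D = 2.731 × (0.6648 − 0.003608) + 0.224 × 0.003608 = 1.806 + 0.0008081 = 1.807 mg/L.
DO = C_s − D = 9.73 − 1.807 = 7.923 mg/L.

DO ≈ 7.92 mg/L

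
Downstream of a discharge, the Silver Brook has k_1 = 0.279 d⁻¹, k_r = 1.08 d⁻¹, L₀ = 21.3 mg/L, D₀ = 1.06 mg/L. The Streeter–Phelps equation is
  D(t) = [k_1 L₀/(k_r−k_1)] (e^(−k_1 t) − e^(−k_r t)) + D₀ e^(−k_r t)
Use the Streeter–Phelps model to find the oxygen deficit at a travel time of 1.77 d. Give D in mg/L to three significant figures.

k_1 L₀/(k_r−k_1) = 0.279×21.3/(1.08−0.279) = 5.943/0.8010 = 7.419 mg/L.
e^(−k_1 t) = e^(−0.279×1.770) = 0.6103; e^(−k_r t) = e^(−1.08×1.770) = 0.1478.
D = 7.419 × (0.6103 − 0.1478) + 1.06 × 0.1478 = 3.431 + 0.1567 = 3.588 mg/L.

D ≈ 3.59 mg/L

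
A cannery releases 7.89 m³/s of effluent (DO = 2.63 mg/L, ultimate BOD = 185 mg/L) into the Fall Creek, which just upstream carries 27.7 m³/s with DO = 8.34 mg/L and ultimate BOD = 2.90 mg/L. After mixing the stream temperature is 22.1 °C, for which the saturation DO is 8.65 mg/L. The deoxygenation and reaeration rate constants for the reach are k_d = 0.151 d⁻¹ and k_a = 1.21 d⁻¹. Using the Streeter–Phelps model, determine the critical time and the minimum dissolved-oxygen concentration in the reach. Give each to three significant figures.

Mixed DO = (27.7×8.34 + 7.89×2.63)/(27.7+7.89) = 251.8/35.59 = 7.074 mg/L.
Mixed L₀ = (27.7×2.90 + 7.89×185)/(35.59) = 1540/35.59 = 43.27 mg/L.
Initial deficit D₀ = C_s − DO₀ = 8.65 − 7.074 = 1.576 mg/L.
t_c = (1/1.059) ln[(1.21/0.151)(1 − 1.576×1.059/(0.151×43.27))] = 0.9443 × ln(5.967) = 1.687 d.
D_c = (0.151/1.21) × 43.27 × e^(−0.151×1.687) = 0.1248 × 43.27 × 0.7752 = 4.186 mg/L.
Minimum DO = 8.65 − 4.186 = 4.464 mg/L.

t_c ≈ 1.69 d; minimum DO ≈ 4.46 mg/L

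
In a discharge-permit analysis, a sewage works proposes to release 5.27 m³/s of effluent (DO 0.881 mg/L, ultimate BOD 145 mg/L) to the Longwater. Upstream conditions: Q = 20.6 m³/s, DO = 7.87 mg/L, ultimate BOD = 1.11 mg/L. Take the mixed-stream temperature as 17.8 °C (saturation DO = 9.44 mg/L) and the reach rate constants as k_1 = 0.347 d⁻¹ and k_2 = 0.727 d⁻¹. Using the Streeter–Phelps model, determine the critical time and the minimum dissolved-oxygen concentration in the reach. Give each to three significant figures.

t_c ≈ 1.65 d; minimum DO ≈ 1.24 mg/L

Mixed DO = (20.6×7.87 + 5.27×0.881)/(20.6+5.27) = 166.8/25.87 = 6.446 mg/L.
Mixed L₀ = (20.6×1.11 + 5.27×145)/(25.87) = 787.0/25.87 = 30.42 mg/L.
Initial deficit D₀ = C_s − DO₀ = 9.44 − 6.446 = 2.994 mg/L.
t_c = (1/0.3800) ln[(0.727/0.347)(1 − 2.994×0.3800/(0.347×30.42))] = 2.632 × ln(1.869) = 1.646 d.
D_c = (0.347/0.727) × 30.42 × e^(−0.347×1.646) = 0.4773 × 30.42 × 0.5648 = 8.201 mg/L.
Minimum DO = 9.44 − 8.201 = 1.239 mg/L.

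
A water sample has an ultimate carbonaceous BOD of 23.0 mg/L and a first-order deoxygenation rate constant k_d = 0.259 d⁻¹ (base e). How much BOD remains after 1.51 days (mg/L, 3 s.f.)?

L_t = L₀ e^(−k_d t) = 23.0 × e^(−0.259×1.51) = 23.0 × 0.6763 = 15.56 mg/L.

L ≈ 15.6 mg/L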